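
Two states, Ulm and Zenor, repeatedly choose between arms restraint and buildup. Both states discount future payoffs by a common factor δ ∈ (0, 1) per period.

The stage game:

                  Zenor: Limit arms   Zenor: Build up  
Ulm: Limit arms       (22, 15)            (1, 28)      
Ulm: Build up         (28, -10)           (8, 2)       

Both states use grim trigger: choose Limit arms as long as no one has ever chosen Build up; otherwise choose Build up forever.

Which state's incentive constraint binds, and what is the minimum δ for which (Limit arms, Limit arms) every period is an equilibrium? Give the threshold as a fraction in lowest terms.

Ulm: cooperation gives 22 each period; deviation gives 28 once then 8 forever.
  22/(1−δ) ≥ 28 + 8δ/(1−δ) ⇒ δ ≥ 6/20 = 3/10.
Zenor: cooperation gives 15 each period; deviation gives 28 once then 2 forever.
  δ ≥ 13/26 = 1/2.
Both must hold, so the binding constraint is Zenor's: δ ≥ 1/2.

Zenor; δ ≥ 1/2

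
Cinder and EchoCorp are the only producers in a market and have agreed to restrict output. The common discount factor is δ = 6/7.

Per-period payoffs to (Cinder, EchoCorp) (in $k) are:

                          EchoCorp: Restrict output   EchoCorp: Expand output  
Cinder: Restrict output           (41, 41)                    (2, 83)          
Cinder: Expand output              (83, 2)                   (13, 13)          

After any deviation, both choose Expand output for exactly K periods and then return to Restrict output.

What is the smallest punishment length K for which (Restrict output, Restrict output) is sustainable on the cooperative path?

2

No profitable deviation requires (41−13)(δ+…+δ^K) ≥ 83−41, i.e. δ+…+δ^K ≥ 3/2 ≈ 1.5000.
With δ = 6/7, the partial sums are K=1: 0.8571, K=2: 1.5918.
K = 2 is the first length at which the sum reaches 1.5000.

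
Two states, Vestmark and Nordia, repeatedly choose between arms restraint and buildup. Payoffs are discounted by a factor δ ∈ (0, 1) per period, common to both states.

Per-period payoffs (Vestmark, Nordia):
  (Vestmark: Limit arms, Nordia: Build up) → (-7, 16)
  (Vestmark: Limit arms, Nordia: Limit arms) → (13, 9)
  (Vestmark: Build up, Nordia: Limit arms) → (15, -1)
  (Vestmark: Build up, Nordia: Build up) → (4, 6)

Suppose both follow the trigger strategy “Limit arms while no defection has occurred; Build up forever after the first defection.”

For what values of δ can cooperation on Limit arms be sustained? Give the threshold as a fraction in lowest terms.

Vestmark's threshold: (15−13)/(15−4) = 2/11.
Nordia's threshold: (16−9)/(16−6) = 7/10.
2/11 < 7/10, so Nordia binds and δ* = 7/10.

7/10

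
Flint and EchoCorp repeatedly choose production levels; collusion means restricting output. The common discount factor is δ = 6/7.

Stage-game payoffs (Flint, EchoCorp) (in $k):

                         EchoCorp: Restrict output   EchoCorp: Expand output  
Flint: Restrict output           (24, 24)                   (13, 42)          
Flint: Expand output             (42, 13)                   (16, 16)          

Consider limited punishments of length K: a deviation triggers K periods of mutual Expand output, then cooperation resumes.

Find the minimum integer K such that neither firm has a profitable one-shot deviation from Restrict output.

No profitable deviation requires (24−16)(δ+…+δ^K) ≥ 42−24, i.e. δ+…+δ^K ≥ 9/4 ≈ 2.2500.
With δ = 6/7, the partial sums are K=1: 0.8571, K=2: 1.5918, K=3: 2.2216, K=4: 2.7613.
K = 4 is the first length at which the sum reaches 2.2500.

4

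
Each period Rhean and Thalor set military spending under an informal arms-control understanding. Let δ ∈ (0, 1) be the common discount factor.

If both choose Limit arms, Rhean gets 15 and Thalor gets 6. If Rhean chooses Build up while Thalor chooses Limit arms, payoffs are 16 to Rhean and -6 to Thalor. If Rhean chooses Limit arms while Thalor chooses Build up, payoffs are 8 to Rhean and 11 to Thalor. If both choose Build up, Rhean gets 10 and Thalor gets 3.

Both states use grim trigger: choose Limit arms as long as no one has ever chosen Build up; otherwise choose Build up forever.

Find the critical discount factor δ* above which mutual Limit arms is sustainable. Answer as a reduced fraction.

5/8

Rhean: cooperation gives 15 each period; deviation gives 16 once then 10 forever.
  15/(1−δ) ≥ 16 + 10δ/(1−δ) ⇒ δ ≥ 1/6.
Thalor: cooperation gives 6 each period; deviation gives 11 once then 3 forever.
  δ ≥ 5/8.
Both must hold, so the binding constraint is Thalor's: δ ≥ 5/8.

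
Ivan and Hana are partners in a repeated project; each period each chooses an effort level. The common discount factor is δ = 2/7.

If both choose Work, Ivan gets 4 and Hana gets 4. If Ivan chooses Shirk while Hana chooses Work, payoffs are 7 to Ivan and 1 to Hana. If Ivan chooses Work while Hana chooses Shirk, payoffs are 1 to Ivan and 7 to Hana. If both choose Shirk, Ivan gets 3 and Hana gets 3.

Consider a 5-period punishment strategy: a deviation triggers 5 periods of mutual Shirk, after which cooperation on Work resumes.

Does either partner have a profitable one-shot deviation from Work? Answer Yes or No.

A one-shot deviation gives 7 now, then 3 for 5 periods, then back to 4.
Gain from deviating: (7−4) today; loss: (4−3) in each of the next 5 periods.
No-deviation condition: (4−3)(δ+…+δ^5) ≥ 7−4, i.e. δ+…+δ^5 ≥ 3.
At δ = 2/7: δ+…+δ^5 = 0.3992 < 3.0000.
So cooperation is not sustainable.

Yes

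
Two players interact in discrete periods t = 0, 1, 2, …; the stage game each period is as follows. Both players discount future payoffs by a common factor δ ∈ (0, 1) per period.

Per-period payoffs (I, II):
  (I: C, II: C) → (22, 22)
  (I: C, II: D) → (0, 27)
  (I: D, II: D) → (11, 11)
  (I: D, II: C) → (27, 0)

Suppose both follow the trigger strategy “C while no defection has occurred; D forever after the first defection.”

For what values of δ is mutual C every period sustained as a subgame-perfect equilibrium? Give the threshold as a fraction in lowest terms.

5/16

Under grim trigger the critical discount factor is (T−C)/(T−P) with T = 27, C = 22, P = 11.
δ* = (27−22)/(27−11) = 5/16.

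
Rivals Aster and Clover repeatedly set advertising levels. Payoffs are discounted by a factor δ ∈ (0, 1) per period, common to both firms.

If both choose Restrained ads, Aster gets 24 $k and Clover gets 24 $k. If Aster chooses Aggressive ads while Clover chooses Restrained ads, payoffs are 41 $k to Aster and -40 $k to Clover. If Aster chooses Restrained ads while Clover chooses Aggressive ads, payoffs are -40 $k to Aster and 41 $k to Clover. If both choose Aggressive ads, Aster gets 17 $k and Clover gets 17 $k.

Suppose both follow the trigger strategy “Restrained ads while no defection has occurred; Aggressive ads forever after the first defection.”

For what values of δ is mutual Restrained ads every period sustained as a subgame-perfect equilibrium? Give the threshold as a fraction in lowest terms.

17/24

Under grim trigger the critical discount factor is (T−C)/(T−P) with T = 41, C = 24, P = 17.
δ* = (41−24)/(41−17) = 17/24.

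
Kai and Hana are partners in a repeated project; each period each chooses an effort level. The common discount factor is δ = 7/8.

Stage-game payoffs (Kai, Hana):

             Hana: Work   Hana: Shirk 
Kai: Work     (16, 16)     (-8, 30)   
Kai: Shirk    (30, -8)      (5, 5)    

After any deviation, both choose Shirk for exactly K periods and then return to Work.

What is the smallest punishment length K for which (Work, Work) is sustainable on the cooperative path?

2

IC: δ(1−δ^K)/(1−δ) ≥ (30−16)/(16−5) = 14/11.
With δ = 7/8: need 1 − δ^K ≥ 14/11·(1−7/8)/(7/8), i.e. δ^K ≤ 0.8182.
Since (7/8)^1 = 0.8750 and (7/8)^2 = 0.7656, the smallest such K is 2.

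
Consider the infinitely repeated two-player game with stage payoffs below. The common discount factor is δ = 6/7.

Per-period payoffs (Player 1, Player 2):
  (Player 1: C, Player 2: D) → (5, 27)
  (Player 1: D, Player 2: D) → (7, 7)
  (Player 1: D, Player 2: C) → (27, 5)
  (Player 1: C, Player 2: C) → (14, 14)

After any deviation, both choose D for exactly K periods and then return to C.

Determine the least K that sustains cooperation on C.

3

Need Σ_{k=1}^{K} δ^k ≥ (27−14)/(14−7) = 1.8571 at δ = 6/7.
At K = 2 the sum is 1.5918 < 1.8571; at K = 3 it is 2.2216 ≥ 1.8571.
So the minimum punishment length is K = 3.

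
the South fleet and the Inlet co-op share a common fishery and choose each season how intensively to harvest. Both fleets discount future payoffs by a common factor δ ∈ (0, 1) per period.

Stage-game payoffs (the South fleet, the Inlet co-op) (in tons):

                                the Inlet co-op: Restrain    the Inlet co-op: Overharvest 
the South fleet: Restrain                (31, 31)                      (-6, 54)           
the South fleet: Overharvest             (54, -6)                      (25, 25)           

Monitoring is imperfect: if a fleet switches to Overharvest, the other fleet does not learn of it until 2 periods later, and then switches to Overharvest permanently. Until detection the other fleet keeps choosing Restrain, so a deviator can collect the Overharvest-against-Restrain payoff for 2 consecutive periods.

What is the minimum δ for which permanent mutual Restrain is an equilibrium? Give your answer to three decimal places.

The best deviation is to choose Overharvest for all 2 undetected periods, earning 54 each, then 25 forever once detected.
Deviation value: 54(1−δ^2)/(1−δ) + 25δ^2/(1−δ); cooperation value: 31/(1−δ).
IC: 31 ≥ 54(1−δ^2) + 25δ^2 = 54 − 29δ^2.
So δ^2 ≥ 23/29, giving δ ≥ (23/29)^(1/2) ≈ 0.891.

0.891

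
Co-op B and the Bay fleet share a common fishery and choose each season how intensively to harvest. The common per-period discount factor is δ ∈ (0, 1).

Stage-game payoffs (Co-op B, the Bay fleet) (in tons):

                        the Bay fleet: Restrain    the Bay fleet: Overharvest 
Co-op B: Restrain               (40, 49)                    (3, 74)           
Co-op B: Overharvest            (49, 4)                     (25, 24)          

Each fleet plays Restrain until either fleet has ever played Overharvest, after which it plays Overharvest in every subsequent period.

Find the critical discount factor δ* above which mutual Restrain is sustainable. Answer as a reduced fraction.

Co-op B: cooperation gives 40 each period; deviation gives 49 once then 25 forever.
  40/(1−δ) ≥ 49 + 25δ/(1−δ) ⇒ δ ≥ 9/24 = 3/8.
the Bay fleet: cooperation gives 49 each period; deviation gives 74 once then 24 forever.
  δ ≥ 25/50 = 1/2.
Both must hold, so the binding constraint is the Bay fleet's: δ ≥ 1/2.

1/2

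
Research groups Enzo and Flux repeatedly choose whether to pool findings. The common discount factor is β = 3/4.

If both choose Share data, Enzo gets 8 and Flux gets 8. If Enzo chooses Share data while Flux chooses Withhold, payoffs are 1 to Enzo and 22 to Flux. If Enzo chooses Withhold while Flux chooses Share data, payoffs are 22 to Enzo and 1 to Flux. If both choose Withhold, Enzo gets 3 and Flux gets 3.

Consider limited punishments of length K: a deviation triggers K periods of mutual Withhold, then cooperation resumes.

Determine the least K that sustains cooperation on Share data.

IC: β(1−β^K)/(1−β) ≥ (22−8)/(8−3) = 14/5.
With β = 3/4: need 1 − β^K ≥ 14/5·(1−3/4)/(3/4), i.e. β^K ≤ 0.0667.
Since (3/4)^9 = 0.0751 and (3/4)^10 = 0.0563, the smallest such K is 10.

10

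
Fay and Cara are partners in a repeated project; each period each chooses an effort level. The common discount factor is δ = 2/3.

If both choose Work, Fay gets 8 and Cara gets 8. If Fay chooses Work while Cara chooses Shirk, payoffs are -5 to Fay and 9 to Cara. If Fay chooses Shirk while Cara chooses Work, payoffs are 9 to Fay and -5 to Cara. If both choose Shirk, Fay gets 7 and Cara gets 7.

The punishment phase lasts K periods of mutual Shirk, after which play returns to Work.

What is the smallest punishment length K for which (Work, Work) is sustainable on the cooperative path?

Need Σ_{k=1}^{K} δ^k ≥ (9−8)/(8−7) = 1.0000 at δ = 2/3.
At K = 1 the sum is 0.6667 < 1.0000; at K = 2 it is 1.1111 ≥ 1.0000.
So the minimum punishment length is K = 2.

2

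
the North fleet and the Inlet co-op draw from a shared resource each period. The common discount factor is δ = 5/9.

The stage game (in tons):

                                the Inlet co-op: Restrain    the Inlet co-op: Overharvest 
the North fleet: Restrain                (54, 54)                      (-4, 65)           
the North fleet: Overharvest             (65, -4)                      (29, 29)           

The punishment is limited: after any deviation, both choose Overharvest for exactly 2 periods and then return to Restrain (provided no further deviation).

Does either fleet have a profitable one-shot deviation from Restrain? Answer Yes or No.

Comparing payoff streams over the 3 periods until play realigns: cooperate → 54(1+δ+…+δ^2); deviate → 65 + 29(δ+…+δ^2).
Cooperation is sustained iff (54−29)(δ+…+δ^2) ≥ 65−54.
δ+…+δ^2 = 5/9·(1−(5/9)^2)/(1−5/9) = 0.8642, and (65−54)/(54−29) = 0.4400.
0.8642 ≥ 0.4400, so cooperation is sustainable.

No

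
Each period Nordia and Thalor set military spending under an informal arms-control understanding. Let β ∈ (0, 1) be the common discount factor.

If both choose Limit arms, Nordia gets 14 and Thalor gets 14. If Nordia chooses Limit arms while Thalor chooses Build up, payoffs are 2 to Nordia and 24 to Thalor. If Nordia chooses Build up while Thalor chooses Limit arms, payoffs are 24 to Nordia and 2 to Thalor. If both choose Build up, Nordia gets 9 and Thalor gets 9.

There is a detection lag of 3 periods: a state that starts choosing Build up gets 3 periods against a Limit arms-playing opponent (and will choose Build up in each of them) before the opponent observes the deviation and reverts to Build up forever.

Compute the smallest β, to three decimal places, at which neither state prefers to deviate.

The best deviation is to choose Build up for all 3 undetected periods, earning 24 each, then 9 forever once detected.
Deviation value: 24(1−β^3)/(1−β) + 9β^3/(1−β); cooperation value: 14/(1−β).
IC: 14 ≥ 24(1−β^3) + 9β^3 = 24 − 15β^3.
So β^3 ≥ 10/15 = 2/3, giving β ≥ (2/3)^(1/3) ≈ 0.874.

0.874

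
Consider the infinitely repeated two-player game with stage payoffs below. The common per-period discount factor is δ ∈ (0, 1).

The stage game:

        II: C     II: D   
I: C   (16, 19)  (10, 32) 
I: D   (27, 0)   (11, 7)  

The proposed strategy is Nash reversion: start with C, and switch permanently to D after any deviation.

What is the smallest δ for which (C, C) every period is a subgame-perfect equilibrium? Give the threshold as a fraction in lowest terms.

I: cooperation gives 16 each period; deviation gives 27 once then 11 forever.
  16/(1−δ) ≥ 27 + 11δ/(1−δ) ⇒ δ ≥ 11/16.
II: cooperation gives 19 each period; deviation gives 32 once then 7 forever.
  δ ≥ 13/25.
Both must hold, so the binding constraint is I's: δ ≥ 11/16.

11/16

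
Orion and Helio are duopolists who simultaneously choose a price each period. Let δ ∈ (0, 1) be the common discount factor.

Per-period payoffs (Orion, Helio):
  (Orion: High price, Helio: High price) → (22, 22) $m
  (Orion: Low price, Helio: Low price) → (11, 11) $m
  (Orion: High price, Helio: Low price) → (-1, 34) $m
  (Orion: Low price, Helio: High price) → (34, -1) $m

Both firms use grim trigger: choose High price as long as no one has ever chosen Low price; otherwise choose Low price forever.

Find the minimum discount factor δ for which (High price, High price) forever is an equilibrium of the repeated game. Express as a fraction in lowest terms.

12/23

22/(1−δ) ≥ 34 + 11δ/(1−δ)
22 ≥ 34 − 23δ
δ ≥ 12/23.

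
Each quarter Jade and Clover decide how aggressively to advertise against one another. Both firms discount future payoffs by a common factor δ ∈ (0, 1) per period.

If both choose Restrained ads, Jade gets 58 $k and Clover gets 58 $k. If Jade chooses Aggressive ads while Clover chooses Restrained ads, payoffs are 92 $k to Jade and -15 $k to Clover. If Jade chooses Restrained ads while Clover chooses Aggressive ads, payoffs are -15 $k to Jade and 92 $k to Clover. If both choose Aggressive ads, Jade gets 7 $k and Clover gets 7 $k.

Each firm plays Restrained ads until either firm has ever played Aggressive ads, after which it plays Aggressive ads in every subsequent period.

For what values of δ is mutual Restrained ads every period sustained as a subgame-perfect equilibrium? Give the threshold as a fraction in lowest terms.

2/5

Cooperation forever yields 58 each period: 58/(1−δ).
Deviating yields 92 once, then 7 forever: 92 + 7δ/(1−δ).
No profitable deviation requires 58/(1−δ) ≥ 92 + 7δ/(1−δ).
Multiplying by (1−δ): 58 ≥ 92(1−δ) + 7δ = 92 − 85δ.
So 85δ ≥ 34, i.e. δ ≥ 34/85 = 2/5.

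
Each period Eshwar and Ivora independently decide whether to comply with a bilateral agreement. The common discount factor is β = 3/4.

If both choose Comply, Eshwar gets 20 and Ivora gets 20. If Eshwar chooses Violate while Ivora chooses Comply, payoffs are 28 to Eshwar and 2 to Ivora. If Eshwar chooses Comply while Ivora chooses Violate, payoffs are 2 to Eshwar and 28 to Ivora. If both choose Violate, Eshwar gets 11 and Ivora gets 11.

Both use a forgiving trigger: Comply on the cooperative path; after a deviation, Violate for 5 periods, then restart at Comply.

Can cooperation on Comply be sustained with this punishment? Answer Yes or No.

Yes

A one-shot deviation gives 28 now, then 11 for 5 periods, then back to 20.
Gain from deviating: (28−20) today; loss: (20−11) in each of the next 5 periods.
No-deviation condition: (20−11)(β+…+β^5) ≥ 28−20, i.e. β+…+β^5 ≥ 8/9.
At β = 3/4: β+…+β^5 = 2.2881 ≥ 0.8889.
So cooperation is sustainable.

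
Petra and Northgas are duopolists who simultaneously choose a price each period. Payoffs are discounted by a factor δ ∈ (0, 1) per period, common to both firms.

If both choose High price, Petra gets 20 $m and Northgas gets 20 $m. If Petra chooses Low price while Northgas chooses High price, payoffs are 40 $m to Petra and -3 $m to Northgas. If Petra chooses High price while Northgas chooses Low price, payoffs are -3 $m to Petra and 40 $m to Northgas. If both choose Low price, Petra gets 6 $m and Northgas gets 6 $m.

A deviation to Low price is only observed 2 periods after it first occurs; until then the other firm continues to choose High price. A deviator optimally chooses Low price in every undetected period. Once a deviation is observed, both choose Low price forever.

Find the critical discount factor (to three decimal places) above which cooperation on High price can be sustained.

The best deviation is to choose Low price for all 2 undetected periods, earning 40 each, then 6 forever once detected.
Deviation value: 40(1−δ^2)/(1−δ) + 6δ^2/(1−δ); cooperation value: 20/(1−δ).
IC: 20 ≥ 40(1−δ^2) + 6δ^2 = 40 − 34δ^2.
So δ^2 ≥ 20/34 = 10/17, giving δ ≥ (10/17)^(1/2) ≈ 0.767.

0.767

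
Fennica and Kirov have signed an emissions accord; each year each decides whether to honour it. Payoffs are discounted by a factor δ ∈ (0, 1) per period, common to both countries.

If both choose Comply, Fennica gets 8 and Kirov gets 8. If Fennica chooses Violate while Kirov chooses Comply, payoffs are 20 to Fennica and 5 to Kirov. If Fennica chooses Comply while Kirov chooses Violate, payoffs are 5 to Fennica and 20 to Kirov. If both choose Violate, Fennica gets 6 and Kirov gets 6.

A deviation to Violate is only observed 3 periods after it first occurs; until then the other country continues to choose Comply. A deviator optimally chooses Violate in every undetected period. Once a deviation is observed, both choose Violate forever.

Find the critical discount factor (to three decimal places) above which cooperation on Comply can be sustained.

0.950

A deviator earns 20 for 3 periods, then 6 forever; cooperating earns 8 forever. Multiplying the IC by (1−δ):
8 ≥ 20(1−δ^3) + 6δ^3, so 14·δ^3 ≥ 12 and δ^3 ≥ 6/7.
δ ≥ (6/7)^(1/3) ≈ 0.950.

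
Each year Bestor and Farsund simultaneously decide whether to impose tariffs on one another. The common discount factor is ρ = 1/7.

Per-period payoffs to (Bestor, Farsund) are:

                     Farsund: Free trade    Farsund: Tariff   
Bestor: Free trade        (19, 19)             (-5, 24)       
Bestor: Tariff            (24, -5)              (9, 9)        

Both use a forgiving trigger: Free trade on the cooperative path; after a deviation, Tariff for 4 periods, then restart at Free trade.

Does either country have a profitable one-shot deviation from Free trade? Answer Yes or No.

Yes

Comparing payoff streams over the 5 periods until play realigns: cooperate → 19(1+ρ+…+ρ^4); deviate → 24 + 9(ρ+…+ρ^4).
Cooperation is sustained iff (19−9)(ρ+…+ρ^4) ≥ 24−19.
ρ+…+ρ^4 = 1/7·(1−(1/7)^4)/(1−1/7) = 0.1666, and (24−19)/(19−9) = 0.5000.
0.1666 < 0.5000, so cooperation is not sustainable.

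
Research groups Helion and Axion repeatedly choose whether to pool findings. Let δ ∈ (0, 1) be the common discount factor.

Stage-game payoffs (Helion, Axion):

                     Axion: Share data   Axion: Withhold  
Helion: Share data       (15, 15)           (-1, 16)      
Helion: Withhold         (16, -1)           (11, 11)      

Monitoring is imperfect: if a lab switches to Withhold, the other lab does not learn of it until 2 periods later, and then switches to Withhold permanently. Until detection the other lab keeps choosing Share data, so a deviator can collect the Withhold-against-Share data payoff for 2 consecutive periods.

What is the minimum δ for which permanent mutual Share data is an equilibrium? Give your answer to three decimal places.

0.447

Deviating for the 2 undetected periods gains 16−15 = 1 per period over cooperation, then loses 15−11 = 4 per period forever once punishment starts.
Gain: 1(1 + δ + … + δ^1); loss: 4·δ^2/(1−δ).
No profitable deviation ⇔ 1(1−δ^2) ≤ 4·δ^2, i.e. δ^2 ≥ 1/(1+4) = 1/5.
Hence δ ≥ (1/5)^(1/2) ≈ 0.447.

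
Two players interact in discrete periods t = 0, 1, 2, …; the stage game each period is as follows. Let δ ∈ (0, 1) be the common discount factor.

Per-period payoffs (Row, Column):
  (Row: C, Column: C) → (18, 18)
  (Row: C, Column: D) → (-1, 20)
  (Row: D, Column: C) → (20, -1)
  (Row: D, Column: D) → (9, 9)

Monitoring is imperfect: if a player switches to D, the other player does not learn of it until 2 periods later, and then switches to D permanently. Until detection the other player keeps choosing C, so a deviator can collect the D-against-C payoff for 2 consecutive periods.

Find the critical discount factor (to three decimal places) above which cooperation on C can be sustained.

0.426

The best deviation is to choose D for all 2 undetected periods, earning 20 each, then 9 forever once detected.
Deviation value: 20(1−δ^2)/(1−δ) + 9δ^2/(1−δ); cooperation value: 18/(1−δ).
IC: 18 ≥ 20(1−δ^2) + 9δ^2 = 20 − 11δ^2.
So δ^2 ≥ 2/11, giving δ ≥ (2/11)^(1/2) ≈ 0.426.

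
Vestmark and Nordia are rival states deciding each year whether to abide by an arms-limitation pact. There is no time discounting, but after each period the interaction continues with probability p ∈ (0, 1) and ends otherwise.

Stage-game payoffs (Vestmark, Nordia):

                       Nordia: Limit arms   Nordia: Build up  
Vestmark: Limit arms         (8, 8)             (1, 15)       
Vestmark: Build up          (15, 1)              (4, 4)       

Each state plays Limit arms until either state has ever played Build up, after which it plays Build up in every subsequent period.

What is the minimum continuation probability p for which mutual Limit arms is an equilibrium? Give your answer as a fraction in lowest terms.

Expected cooperation value is 8 + p·8 + p²·8 + … = 8/(1−p); deviation gives 15 + p·4/(1−p).
8 ≥ 15(1−p) + 4p ⇒ 11p ≥ 7 ⇒ p ≥ 7/11.

7/11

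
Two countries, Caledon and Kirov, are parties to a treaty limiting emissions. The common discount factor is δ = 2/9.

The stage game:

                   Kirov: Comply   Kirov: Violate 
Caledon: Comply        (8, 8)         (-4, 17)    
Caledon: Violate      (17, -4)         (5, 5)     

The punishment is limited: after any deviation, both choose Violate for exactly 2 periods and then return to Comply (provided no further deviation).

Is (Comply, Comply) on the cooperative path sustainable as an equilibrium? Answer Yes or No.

No

A one-shot deviation gives 17 now, then 5 for 2 periods, then back to 8.
Gain from deviating: (17−8) today; loss: (8−5) in each of the next 2 periods.
No-deviation condition: (8−5)(δ+…+δ^2) ≥ 17−8, i.e. δ+…+δ^2 ≥ 3.
At δ = 2/9: δ+…+δ^2 = 0.2716 < 3.0000.
So cooperation is not sustainable.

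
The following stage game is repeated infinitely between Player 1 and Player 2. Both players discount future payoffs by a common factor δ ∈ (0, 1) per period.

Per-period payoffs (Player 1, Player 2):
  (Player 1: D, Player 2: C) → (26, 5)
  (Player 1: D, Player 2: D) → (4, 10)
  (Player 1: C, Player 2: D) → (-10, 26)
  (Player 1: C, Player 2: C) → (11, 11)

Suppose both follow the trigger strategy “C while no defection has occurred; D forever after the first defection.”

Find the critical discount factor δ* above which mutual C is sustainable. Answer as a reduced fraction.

15/16

Player 1's threshold: (26−11)/(26−4) = 15/22.
Player 2's threshold: (26−11)/(26−10) = 15/16.
15/22 < 15/16, so Player 2 binds and δ* = 15/16.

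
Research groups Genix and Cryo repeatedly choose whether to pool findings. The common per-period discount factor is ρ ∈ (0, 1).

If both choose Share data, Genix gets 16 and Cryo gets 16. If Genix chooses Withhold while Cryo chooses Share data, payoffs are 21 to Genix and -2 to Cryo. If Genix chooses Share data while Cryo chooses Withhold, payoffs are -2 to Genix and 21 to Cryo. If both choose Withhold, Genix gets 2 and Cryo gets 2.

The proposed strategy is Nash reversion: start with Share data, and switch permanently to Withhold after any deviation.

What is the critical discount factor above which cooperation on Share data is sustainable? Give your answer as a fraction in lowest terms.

5/19

16/(1−ρ) ≥ 21 + 2ρ/(1−ρ)
16 ≥ 21 − 19ρ
ρ ≥ 5/19.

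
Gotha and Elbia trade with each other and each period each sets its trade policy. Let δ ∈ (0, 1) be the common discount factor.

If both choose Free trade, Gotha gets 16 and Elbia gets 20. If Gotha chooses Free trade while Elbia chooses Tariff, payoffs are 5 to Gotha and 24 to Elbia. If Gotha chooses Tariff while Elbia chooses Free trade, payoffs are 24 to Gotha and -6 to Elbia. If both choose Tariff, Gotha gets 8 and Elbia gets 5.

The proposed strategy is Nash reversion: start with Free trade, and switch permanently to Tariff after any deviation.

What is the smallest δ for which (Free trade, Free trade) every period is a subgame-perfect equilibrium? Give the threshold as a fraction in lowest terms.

1/2

Gotha's threshold: (24−16)/(24−8) = 1/2.
Elbia's threshold: (24−20)/(24−5) = 4/19.
1/2 > 4/19, so Gotha binds and δ* = 1/2.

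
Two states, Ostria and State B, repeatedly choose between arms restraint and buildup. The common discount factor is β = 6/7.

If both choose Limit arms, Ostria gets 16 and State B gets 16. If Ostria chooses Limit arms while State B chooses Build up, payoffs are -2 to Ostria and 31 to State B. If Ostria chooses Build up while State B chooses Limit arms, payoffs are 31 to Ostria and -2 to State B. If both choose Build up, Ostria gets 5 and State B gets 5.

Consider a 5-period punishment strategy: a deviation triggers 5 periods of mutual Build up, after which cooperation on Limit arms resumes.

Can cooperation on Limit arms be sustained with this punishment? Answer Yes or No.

A one-shot deviation gives 31 now, then 5 for 5 periods, then back to 16.
Gain from deviating: (31−16) today; loss: (16−5) in each of the next 5 periods.
No-deviation condition: (16−5)(β+…+β^5) ≥ 31−16, i.e. β+…+β^5 ≥ 15/11.
At β = 6/7: β+…+β^5 = 3.2240 ≥ 1.3636.
So cooperation is sustainable.

Yes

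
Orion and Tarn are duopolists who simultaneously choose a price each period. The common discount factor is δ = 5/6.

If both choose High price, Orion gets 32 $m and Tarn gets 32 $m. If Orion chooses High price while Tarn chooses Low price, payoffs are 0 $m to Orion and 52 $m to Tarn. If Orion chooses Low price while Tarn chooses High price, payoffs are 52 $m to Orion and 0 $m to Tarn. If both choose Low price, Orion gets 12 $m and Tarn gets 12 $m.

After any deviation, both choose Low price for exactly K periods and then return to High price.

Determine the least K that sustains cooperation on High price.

IC: δ(1−δ^K)/(1−δ) ≥ (52−32)/(32−12) = 1.
With δ = 5/6: need 1 − δ^K ≥ 1·(1−5/6)/(5/6), i.e. δ^K ≤ 0.8000.
Since (5/6)^1 = 0.8333 and (5/6)^2 = 0.6944, the smallest such K is 2.

2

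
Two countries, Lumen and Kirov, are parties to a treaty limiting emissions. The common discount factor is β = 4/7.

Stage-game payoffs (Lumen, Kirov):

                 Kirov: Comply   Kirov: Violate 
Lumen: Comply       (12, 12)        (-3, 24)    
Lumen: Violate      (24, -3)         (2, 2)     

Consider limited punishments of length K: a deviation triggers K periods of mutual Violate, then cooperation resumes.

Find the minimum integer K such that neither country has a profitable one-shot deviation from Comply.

Need Σ_{k=1}^{K} β^k ≥ (24−12)/(12−2) = 1.2000 at β = 4/7.
At K = 4 the sum is 1.1912 < 1.2000; at K = 5 it is 1.2521 ≥ 1.2000.
So the minimum punishment length is K = 5.

5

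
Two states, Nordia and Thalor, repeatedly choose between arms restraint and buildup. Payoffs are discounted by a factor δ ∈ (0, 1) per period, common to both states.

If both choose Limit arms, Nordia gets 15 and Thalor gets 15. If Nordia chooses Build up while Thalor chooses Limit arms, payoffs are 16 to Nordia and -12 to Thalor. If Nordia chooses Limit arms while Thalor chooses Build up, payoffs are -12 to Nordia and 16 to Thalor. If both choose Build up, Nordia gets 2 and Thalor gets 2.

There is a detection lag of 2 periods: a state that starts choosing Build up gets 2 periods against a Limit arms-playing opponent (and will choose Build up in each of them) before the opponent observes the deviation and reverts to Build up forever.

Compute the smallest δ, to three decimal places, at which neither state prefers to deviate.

The best deviation is to choose Build up for all 2 undetected periods, earning 16 each, then 2 forever once detected.
Deviation value: 16(1−δ^2)/(1−δ) + 2δ^2/(1−δ); cooperation value: 15/(1−δ).
IC: 15 ≥ 16(1−δ^2) + 2δ^2 = 16 − 14δ^2.
So δ^2 ≥ 1/14, giving δ ≥ (1/14)^(1/2) ≈ 0.267.

0.267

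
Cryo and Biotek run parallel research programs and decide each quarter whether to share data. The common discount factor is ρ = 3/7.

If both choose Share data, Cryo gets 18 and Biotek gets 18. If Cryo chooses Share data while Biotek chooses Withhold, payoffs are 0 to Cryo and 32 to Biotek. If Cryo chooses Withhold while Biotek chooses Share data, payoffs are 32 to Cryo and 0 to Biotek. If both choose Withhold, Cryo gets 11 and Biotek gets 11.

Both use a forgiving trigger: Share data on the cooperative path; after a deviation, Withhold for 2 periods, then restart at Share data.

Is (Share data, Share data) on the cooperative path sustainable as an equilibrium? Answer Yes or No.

No

IC: ρ+…+ρ^2 ≥ (32−18)/(18−11) = 2.
At ρ = 3/7: partial sum = 0.6122 < 2.0000. Cooperation not sustainable.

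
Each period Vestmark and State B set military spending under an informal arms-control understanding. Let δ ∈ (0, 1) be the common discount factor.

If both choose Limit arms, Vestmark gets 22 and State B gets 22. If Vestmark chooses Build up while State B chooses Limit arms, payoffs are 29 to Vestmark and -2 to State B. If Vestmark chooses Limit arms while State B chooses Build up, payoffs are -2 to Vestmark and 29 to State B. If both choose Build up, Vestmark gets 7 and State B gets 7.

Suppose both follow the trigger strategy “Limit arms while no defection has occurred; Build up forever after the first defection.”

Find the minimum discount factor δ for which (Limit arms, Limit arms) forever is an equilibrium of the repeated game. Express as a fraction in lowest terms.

Cooperation forever yields 22 each period: 22/(1−δ).
Deviating yields 29 once, then 7 forever: 29 + 7δ/(1−δ).
No profitable deviation requires 22/(1−δ) ≥ 29 + 7δ/(1−δ).
Multiplying by (1−δ): 22 ≥ 29(1−δ) + 7δ = 29 − 22δ.
So 22δ ≥ 7, i.e. δ ≥ 7/22.

7/22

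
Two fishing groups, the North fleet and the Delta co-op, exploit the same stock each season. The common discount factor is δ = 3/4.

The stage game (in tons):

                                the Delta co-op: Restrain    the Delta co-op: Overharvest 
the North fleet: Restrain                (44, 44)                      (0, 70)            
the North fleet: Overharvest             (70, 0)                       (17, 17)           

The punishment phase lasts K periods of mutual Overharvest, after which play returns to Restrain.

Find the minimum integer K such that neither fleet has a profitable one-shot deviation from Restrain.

2

Need Σ_{k=1}^{K} δ^k ≥ (70−44)/(44−17) = 0.9630 at δ = 3/4.
At K = 1 the sum is 0.7500 < 0.9630; at K = 2 it is 1.3125 ≥ 0.9630.
So the minimum punishment length is K = 2.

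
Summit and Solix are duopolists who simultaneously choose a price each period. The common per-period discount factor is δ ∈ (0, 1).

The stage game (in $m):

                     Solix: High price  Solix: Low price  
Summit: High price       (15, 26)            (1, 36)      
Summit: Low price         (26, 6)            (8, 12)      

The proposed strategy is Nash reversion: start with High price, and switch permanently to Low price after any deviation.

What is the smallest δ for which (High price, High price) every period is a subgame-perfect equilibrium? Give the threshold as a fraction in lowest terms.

11/18

Summit's threshold: (26−15)/(26−8) = 11/18.
Solix's threshold: (36−26)/(36−12) = 5/12.
11/18 > 5/12, so Summit binds and δ* = 11/18.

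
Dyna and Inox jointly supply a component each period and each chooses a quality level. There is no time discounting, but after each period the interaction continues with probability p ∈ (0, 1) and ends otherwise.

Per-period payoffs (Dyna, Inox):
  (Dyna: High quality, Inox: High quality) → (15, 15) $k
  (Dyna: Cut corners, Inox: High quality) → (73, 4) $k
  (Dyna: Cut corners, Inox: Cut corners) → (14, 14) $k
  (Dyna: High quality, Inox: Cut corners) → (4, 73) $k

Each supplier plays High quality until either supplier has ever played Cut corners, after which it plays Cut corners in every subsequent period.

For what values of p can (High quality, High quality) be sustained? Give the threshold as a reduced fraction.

With no time discounting, the continuation probability p plays the role of the discount factor.
Grim-trigger IC: 15/(1−p) ≥ 73 + 14p/(1−p) ⇒ p ≥ (73−15)/(73−14) = 58/59.

58/59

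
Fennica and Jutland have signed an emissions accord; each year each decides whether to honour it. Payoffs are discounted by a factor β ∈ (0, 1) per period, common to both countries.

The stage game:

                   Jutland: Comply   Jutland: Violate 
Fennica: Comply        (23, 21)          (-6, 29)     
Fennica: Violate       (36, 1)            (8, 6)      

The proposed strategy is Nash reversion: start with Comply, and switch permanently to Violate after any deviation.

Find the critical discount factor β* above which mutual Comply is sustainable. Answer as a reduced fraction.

13/28

Fennica's threshold: (36−23)/(36−8) = 13/28.
Jutland's threshold: (29−21)/(29−6) = 8/23.
13/28 > 8/23, so Fennica binds and β* = 13/28.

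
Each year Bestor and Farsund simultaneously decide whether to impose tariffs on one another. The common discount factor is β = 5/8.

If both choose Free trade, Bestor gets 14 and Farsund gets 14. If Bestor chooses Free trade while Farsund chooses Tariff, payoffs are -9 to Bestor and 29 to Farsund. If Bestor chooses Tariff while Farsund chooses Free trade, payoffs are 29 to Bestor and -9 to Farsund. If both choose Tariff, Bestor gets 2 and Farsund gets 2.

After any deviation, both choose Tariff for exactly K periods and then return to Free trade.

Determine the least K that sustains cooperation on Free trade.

IC: β(1−β^K)/(1−β) ≥ (29−14)/(14−2) = 5/4.
With β = 5/8: need 1 − β^K ≥ 5/4·(1−5/8)/(5/8), i.e. β^K ≤ 0.2500.
Since (5/8)^2 = 0.3906 and (5/8)^3 = 0.2441, the smallest such K is 3.

3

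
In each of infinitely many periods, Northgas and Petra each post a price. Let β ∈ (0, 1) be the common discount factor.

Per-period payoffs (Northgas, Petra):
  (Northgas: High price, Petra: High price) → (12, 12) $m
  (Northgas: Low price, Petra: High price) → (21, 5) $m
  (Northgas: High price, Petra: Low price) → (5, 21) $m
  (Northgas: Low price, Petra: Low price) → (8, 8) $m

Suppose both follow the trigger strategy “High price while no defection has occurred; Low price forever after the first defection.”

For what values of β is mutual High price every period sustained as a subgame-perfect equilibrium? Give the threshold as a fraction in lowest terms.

One-period gain from deviating is 21 − 12 = 9. The loss is 12 − 8 = 4 in every subsequent period, with present value 4·β/(1−β).
Deviation is unprofitable when 4·β/(1−β) ≥ 9, i.e. β/(1−β) ≥ 9/4.
Equivalently β ≥ 9/(9+4) = 9/13.

9/13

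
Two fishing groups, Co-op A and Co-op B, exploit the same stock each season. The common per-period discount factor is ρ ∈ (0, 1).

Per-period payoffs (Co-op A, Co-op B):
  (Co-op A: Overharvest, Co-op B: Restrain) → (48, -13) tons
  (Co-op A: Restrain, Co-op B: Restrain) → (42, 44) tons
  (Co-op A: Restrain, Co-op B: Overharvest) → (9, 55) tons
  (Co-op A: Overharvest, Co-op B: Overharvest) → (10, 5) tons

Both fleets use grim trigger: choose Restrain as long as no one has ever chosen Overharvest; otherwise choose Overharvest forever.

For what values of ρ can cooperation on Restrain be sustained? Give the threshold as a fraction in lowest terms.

Co-op A's threshold: (48−42)/(48−10) = 3/19.
Co-op B's threshold: (55−44)/(55−5) = 11/50.
3/19 < 11/50, so Co-op B binds and ρ* = 11/50.

11/50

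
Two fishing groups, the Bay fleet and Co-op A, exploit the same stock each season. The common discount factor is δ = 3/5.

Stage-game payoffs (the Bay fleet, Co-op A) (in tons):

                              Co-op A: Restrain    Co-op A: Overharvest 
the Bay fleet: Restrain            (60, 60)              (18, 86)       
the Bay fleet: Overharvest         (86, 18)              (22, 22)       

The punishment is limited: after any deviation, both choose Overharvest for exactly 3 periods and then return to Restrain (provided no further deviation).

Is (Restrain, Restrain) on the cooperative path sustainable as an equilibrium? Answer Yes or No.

Comparing payoff streams over the 4 periods until play realigns: cooperate → 60(1+δ+…+δ^3); deviate → 86 + 22(δ+…+δ^3).
Cooperation is sustained iff (60−22)(δ+…+δ^3) ≥ 86−60.
δ+…+δ^3 = 3/5·(1−(3/5)^3)/(1−3/5) = 1.1760, and (86−60)/(60−22) = 0.6842.
1.1760 ≥ 0.6842, so cooperation is sustainable.

Yes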